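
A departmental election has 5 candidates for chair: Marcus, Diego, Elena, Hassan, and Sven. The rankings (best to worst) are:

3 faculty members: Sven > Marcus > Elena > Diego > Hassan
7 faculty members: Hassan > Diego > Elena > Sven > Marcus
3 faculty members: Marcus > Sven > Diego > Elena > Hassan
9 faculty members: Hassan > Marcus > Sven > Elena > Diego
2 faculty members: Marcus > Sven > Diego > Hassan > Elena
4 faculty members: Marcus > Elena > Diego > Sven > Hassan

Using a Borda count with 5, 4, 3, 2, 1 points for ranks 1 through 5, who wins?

Marcus: 3·4 + 7·1 + 3·5 + 9·4 + 2·5 + 4·5 = 100
Diego: 3·2 + 7·4 + 3·3 + 9·1 + 2·3 + 4·3 = 70
Elena: 3·3 + 7·3 + 3·2 + 9·2 + 2·1 + 4·4 = 72
Hassan: 3·1 + 7·5 + 3·1 + 9·5 + 2·2 + 4·1 = 94
Sven: 3·5 + 7·2 + 3·4 + 9·3 + 2·4 + 4·2 = 84
Marcus has the highest Borda score (100).

Marcus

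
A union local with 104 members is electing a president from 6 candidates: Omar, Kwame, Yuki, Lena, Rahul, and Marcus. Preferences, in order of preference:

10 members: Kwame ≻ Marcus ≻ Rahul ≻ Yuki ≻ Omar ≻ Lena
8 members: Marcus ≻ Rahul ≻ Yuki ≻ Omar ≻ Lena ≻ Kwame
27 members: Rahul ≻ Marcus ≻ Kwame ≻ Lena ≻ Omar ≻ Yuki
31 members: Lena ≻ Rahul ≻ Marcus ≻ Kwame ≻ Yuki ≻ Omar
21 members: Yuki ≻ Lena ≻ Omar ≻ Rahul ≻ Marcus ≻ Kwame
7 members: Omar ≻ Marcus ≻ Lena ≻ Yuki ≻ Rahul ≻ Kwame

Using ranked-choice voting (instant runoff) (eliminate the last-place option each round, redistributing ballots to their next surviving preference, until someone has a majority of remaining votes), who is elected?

Lena

Round 1: Omar 7, Kwame 10, Yuki 21, Lena 31, Rahul 27, Marcus 8. Eliminate Omar.
Round 2: Kwame 10, Yuki 21, Lena 31, Rahul 27, Marcus 15. Eliminate Kwame.
Round 3: Yuki 21, Lena 31, Rahul 27, Marcus 25. Eliminate Yuki.
Round 4: Lena 52, Rahul 27, Marcus 25. Eliminate Marcus.
Round 5: Lena 59, Rahul 45. Lena has a majority.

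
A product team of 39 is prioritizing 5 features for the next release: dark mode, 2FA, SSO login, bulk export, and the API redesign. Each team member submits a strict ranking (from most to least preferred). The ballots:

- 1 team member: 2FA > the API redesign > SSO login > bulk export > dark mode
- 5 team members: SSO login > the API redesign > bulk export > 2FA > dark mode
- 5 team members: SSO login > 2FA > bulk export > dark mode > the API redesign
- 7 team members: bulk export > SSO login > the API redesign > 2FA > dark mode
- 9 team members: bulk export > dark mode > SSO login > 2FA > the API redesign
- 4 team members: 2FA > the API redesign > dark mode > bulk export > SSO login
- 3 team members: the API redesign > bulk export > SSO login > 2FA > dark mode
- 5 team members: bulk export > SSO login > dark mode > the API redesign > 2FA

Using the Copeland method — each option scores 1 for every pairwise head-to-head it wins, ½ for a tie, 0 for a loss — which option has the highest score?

bulk export

dark mode: loses to 2FA, SSO login, bulk export, and the API redesign → score 0.
2FA: beats dark mode; loses to SSO login, bulk export, and the API redesign → score 1.
SSO login: beats dark mode, 2FA, and the API redesign; loses to bulk export → score 3.
bulk export: beats dark mode, 2FA, SSO login, and the API redesign → score 4.
the API redesign: beats dark mode and 2FA; loses to SSO login and bulk export → score 2.
bulk export has the best pairwise record.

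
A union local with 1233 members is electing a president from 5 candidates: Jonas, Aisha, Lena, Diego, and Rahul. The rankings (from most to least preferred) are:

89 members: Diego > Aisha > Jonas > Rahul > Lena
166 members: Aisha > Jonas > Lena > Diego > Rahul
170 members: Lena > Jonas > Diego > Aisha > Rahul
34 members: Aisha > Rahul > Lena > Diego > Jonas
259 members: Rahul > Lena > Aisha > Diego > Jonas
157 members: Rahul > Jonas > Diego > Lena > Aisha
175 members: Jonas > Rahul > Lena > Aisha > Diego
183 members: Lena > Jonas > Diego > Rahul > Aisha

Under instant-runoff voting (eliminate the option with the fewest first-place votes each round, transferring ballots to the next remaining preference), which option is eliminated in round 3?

Round 1: Jonas 175, Aisha 200, Lena 353, Diego 89, Rahul 416. Eliminate Diego.
Round 2: Jonas 175, Aisha 289, Lena 353, Rahul 416. Eliminate Jonas.
Round 3: Aisha 289, Lena 353, Rahul 591. Eliminate Aisha.

Aisha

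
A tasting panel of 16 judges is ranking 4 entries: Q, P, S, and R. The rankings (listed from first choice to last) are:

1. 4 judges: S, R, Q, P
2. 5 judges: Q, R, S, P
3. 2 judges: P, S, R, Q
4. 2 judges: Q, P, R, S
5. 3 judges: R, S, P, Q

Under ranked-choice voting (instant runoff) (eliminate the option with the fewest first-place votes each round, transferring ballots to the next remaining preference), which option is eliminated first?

P

Round 1: Q 7, P 2, S 4, R 3. Eliminate P.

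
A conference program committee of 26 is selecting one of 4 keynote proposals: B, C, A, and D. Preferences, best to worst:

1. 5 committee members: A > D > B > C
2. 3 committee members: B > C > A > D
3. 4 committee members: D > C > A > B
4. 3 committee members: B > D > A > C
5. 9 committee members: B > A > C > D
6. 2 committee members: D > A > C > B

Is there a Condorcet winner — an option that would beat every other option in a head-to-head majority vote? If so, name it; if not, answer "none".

B vs C: 20–6 for B.
B vs A: 15–11 for B.
B vs D: 15–11 for B.
B beats every other option head-to-head.

B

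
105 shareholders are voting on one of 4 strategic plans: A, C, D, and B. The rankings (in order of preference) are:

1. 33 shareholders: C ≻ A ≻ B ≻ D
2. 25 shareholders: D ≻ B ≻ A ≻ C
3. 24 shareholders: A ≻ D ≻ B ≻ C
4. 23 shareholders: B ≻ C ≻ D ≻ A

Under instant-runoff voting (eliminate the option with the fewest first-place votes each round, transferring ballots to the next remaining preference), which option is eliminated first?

B

Round 1: A 24, C 33, D 25, B 23. Eliminate B.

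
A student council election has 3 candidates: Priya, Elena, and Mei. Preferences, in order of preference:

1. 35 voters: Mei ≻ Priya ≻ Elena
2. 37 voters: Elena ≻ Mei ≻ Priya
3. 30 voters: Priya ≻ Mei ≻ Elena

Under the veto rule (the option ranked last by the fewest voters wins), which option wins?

Mei

Last-place votes: Priya 37, Elena 65, Mei 0.
Mei is ranked last by the fewest voters, so Mei wins.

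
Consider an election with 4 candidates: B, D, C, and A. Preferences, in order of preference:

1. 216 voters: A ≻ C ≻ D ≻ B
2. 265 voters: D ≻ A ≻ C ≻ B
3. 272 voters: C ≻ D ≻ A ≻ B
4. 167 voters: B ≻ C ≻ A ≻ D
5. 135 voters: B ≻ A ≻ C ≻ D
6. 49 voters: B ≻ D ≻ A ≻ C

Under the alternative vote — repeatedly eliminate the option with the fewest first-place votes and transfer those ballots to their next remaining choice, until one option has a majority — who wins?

Round 1: B 351, D 265, C 272, A 216. Eliminate A.
Round 2: B 351, D 265, C 488. Eliminate D.
Round 3: B 351, C 753. C has a majority.

C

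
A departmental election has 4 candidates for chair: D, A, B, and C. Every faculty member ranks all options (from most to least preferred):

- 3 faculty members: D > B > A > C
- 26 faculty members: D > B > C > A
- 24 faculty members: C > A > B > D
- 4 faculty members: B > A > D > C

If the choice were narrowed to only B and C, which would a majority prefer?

Voters preferring B to C: 33; preferring C to B: 24.
B wins the head-to-head.

B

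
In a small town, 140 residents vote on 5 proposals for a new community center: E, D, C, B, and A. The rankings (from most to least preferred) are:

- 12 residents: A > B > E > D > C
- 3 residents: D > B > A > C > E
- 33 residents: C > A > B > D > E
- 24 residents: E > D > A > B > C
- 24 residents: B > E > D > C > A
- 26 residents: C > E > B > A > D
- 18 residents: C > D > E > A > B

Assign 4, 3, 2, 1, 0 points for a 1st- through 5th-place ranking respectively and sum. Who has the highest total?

E: 12·2 + 3·0 + 33·0 + 24·4 + 24·3 + 26·3 + 18·2 = 306
D: 12·1 + 3·4 + 33·1 + 24·3 + 24·2 + 26·0 + 18·3 = 231
C: 12·0 + 3·1 + 33·4 + 24·0 + 24·1 + 26·4 + 18·4 = 335
B: 12·3 + 3·3 + 33·2 + 24·1 + 24·4 + 26·2 + 18·0 = 283
A: 12·4 + 3·2 + 33·3 + 24·2 + 24·0 + 26·1 + 18·1 = 245
C has the highest Borda score (335).

C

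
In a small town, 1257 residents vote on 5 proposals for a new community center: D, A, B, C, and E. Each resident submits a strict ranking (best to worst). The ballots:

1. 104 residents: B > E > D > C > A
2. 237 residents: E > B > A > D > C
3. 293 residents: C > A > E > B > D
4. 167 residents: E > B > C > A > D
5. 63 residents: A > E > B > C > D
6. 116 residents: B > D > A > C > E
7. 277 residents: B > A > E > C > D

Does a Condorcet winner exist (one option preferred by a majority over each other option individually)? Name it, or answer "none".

Checking pairwise contests:
A beats D 1037–220.
B beats A 901–356.
E beats B 760–497.
A beats C 693–564.
A beats E 749–508.
Every option loses at least one head-to-head, so there is no Condorcet winner.

none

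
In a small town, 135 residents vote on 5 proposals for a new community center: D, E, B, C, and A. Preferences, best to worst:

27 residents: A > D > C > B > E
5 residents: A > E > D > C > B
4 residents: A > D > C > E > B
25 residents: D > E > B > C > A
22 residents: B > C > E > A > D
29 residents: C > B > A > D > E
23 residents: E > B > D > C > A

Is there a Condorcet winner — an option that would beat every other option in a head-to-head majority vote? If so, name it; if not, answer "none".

B

B vs D: 74–61 for B.
B vs E: 78–57 for B.
B vs C: 70–65 for B.
B vs A: 99–36 for B.
B beats every other option head-to-head.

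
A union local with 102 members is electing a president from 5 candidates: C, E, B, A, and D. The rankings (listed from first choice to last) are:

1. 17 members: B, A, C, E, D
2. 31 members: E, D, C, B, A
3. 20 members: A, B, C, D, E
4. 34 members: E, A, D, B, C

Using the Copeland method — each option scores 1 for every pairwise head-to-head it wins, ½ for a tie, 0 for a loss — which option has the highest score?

E

C: loses to E, B, A, and D → score 0.
E: beats C, B, A, and D → score 4.
B: beats C; loses to E, A, and D → score 1.
A: beats C, B, and D; loses to E → score 3.
D: beats C and B; loses to E and A → score 2.
E has the best pairwise record.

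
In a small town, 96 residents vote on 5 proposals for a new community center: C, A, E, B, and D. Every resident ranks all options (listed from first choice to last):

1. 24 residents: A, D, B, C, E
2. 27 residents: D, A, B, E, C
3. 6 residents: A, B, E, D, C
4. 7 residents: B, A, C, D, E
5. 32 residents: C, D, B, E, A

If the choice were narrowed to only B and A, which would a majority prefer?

A

Voters preferring B to A: 39; preferring A to B: 57.
A wins the head-to-head.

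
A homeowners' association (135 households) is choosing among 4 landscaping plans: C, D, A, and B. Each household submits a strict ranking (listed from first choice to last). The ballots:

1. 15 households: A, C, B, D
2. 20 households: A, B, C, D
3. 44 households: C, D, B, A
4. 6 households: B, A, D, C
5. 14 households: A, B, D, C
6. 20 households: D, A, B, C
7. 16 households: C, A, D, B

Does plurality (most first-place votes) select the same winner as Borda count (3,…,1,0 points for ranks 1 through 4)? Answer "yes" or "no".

no

Plurality — first-place votes: C 60, D 20, A 49, B 6. Winner: C.
Borda — scores: C 230, D 184, A 231, B 165. Winner: A.
The two methods disagree.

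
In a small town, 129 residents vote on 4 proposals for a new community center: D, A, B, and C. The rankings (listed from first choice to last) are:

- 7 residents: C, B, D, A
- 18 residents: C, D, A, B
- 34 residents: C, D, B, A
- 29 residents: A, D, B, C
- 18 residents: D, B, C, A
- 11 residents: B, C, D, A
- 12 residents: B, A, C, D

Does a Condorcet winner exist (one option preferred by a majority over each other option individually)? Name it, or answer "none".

none

Checking pairwise contests:
C beats D 82–47.
D beats A 88–41.
D beats B 99–30.
B beats C 70–59.
Every option loses at least one head-to-head, so there is no Condorcet winner.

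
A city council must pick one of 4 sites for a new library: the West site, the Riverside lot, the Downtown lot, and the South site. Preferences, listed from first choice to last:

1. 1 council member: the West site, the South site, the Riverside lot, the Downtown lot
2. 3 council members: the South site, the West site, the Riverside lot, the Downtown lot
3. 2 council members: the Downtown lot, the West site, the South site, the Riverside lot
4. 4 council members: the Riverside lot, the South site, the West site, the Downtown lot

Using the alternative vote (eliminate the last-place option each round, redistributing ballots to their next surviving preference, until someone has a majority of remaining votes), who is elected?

Round 1: the West site 1, the Riverside lot 4, the Downtown lot 2, the South site 3. Eliminate the West site.
Round 2: the Riverside lot 4, the Downtown lot 2, the South site 4. Eliminate the Downtown lot.
Round 3: the Riverside lot 4, the South site 6. The South site has a majority.

the South site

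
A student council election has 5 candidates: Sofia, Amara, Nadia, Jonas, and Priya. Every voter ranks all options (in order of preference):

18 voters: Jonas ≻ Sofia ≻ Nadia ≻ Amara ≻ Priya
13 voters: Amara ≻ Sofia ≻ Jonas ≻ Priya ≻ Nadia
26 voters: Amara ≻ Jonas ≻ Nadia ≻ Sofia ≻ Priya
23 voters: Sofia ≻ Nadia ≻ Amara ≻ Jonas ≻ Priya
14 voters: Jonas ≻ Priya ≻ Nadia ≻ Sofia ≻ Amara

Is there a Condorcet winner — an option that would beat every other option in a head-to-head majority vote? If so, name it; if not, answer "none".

none

Checking pairwise contests:
Jonas beats Sofia 58–36.
Sofia beats Amara 55–39.
Sofia beats Nadia 54–40.
Amara beats Jonas 62–32.
Sofia beats Priya 80–14.
Every option loses at least one head-to-head, so there is no Condorcet winner.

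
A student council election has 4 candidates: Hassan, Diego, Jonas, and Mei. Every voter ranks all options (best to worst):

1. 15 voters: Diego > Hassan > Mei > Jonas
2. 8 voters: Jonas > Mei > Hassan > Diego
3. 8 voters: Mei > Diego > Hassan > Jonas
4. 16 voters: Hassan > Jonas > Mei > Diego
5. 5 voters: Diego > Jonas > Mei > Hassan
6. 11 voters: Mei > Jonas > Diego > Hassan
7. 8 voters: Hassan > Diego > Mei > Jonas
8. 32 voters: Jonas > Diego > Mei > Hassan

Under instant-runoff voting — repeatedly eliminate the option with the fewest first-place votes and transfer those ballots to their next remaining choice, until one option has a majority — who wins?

Round 1: Hassan 24, Diego 20, Jonas 40, Mei 19. Eliminate Mei.
Round 2: Hassan 24, Diego 28, Jonas 51. Eliminate Hassan.
Round 3: Diego 36, Jonas 67. Jonas has a majority.

Jonas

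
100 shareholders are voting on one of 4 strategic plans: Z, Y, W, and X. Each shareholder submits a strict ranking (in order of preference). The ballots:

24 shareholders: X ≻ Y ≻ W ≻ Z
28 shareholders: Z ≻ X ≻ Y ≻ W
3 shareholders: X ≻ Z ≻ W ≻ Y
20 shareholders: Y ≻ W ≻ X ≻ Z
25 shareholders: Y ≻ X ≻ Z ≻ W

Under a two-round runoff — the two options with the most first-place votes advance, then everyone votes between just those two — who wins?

Y

Round 1 first-place votes: Z 28, Y 45, W 0, X 27.
Y and Z advance.
Runoff: Y is preferred to Z by 69 voters; Z by 31.
Y wins the runoff.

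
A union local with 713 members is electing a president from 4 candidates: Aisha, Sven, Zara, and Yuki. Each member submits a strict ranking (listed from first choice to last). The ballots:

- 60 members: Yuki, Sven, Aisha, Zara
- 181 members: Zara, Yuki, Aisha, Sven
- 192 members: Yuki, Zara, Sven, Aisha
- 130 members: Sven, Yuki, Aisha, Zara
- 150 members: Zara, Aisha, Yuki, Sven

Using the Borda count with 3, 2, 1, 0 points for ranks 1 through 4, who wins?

Yuki

Aisha: 60·1 + 181·1 + 192·0 + 130·1 + 150·2 = 671
Sven: 60·2 + 181·0 + 192·1 + 130·3 + 150·0 = 702
Zara: 60·0 + 181·3 + 192·2 + 130·0 + 150·3 = 1377
Yuki: 60·3 + 181·2 + 192·3 + 130·2 + 150·1 = 1528
Yuki has the highest Borda score (1528).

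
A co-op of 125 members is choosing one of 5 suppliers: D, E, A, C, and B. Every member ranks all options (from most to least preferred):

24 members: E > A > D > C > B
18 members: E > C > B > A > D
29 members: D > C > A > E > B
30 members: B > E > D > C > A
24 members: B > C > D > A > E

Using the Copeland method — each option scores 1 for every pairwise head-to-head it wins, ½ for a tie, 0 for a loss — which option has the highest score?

D: beats A and C; loses to E and B → score 2.
E: beats D, A, C, and B → score 4.
A: loses to D, E, C, and B → score 0.
C: beats A and B; loses to D and E → score 2.
B: beats D and A; loses to E and C → score 2.
E has the best pairwise record.

E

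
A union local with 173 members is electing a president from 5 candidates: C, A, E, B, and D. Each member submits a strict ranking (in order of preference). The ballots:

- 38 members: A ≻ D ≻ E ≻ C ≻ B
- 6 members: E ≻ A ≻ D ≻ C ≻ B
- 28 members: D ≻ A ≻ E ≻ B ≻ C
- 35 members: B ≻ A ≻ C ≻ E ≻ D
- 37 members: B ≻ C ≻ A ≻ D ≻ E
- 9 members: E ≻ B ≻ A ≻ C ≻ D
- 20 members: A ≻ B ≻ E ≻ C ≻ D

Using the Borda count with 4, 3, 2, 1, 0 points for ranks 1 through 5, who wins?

C: 38·1 + 6·1 + 28·0 + 35·2 + 37·3 + 9·1 + 20·1 = 254
A: 38·4 + 6·3 + 28·3 + 35·3 + 37·2 + 9·2 + 20·4 = 531
E: 38·2 + 6·4 + 28·2 + 35·1 + 37·0 + 9·4 + 20·2 = 267
B: 38·0 + 6·0 + 28·1 + 35·4 + 37·4 + 9·3 + 20·3 = 403
D: 38·3 + 6·2 + 28·4 + 35·0 + 37·1 + 9·0 + 20·0 = 275
A has the highest Borda score (531).

A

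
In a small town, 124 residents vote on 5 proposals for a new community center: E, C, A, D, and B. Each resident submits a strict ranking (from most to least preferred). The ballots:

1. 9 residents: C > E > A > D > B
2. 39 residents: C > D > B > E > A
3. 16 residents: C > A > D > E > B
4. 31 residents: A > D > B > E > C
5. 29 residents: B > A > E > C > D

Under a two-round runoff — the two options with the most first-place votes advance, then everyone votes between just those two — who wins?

C

Round 1 first-place votes: E 0, C 64, A 31, D 0, B 29.
C and A advance.
Runoff: C is preferred to A by 64 voters; A by 60.
C wins the runoff.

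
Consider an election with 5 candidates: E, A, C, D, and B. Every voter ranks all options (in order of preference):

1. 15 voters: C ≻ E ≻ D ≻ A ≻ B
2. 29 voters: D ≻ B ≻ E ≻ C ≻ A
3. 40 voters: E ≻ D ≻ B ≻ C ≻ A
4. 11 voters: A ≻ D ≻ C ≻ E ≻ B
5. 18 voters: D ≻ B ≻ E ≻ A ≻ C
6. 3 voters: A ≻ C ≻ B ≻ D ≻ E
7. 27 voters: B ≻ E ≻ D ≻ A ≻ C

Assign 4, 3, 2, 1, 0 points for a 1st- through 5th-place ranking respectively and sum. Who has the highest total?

D

E: 15·3 + 29·2 + 40·4 + 11·1 + 18·2 + 3·0 + 27·3 = 391
A: 15·1 + 29·0 + 40·0 + 11·4 + 18·1 + 3·4 + 27·1 = 116
C: 15·4 + 29·1 + 40·1 + 11·2 + 18·0 + 3·3 + 27·0 = 160
D: 15·2 + 29·4 + 40·3 + 11·3 + 18·4 + 3·1 + 27·2 = 428
B: 15·0 + 29·3 + 40·2 + 11·0 + 18·3 + 3·2 + 27·4 = 335
D has the highest Borda score (428).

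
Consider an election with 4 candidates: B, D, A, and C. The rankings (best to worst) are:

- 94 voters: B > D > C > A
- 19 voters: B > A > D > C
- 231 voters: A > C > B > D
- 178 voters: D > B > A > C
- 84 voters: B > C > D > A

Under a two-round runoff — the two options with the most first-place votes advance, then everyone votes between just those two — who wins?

Round 1 first-place votes: B 197, D 178, A 231, C 0.
A and B advance.
Runoff: A is preferred to B by 231 voters; B by 375.
B wins the runoff.

B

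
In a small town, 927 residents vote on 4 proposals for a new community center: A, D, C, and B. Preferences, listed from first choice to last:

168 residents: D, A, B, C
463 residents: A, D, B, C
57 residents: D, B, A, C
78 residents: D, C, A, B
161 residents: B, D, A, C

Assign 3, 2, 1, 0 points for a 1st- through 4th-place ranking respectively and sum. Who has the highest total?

D

A: 168·2 + 463·3 + 57·1 + 78·1 + 161·1 = 2021
D: 168·3 + 463·2 + 57·3 + 78·3 + 161·2 = 2157
C: 168·0 + 463·0 + 57·0 + 78·2 + 161·0 = 156
B: 168·1 + 463·1 + 57·2 + 78·0 + 161·3 = 1228
D has the highest Borda score (2157).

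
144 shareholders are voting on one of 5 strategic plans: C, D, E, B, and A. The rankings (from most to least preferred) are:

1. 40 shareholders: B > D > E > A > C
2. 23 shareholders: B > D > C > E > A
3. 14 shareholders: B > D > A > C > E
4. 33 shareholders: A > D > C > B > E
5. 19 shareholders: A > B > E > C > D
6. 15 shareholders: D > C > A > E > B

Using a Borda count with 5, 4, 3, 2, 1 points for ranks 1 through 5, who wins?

B

C: 40·1 + 23·3 + 14·2 + 33·3 + 19·2 + 15·4 = 334
D: 40·4 + 23·4 + 14·4 + 33·4 + 19·1 + 15·5 = 534
E: 40·3 + 23·2 + 14·1 + 33·1 + 19·3 + 15·2 = 300
B: 40·5 + 23·5 + 14·5 + 33·2 + 19·4 + 15·1 = 542
A: 40·2 + 23·1 + 14·3 + 33·5 + 19·5 + 15·3 = 450
B has the highest Borda score (542).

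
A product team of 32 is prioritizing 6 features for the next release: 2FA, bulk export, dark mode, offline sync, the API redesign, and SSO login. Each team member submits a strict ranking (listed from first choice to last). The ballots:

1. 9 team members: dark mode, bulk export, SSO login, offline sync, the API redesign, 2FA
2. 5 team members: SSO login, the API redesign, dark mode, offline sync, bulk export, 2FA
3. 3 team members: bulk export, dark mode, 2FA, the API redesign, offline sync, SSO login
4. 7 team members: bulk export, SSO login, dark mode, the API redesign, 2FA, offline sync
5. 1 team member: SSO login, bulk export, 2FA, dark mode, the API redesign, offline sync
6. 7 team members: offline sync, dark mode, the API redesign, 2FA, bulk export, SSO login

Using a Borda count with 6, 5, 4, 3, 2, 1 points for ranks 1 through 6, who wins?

dark mode

2FA: 9·1 + 5·1 + 3·4 + 7·2 + 1·4 + 7·3 = 65
bulk export: 9·5 + 5·2 + 3·6 + 7·6 + 1·5 + 7·2 = 134
dark mode: 9·6 + 5·4 + 3·5 + 7·4 + 1·3 + 7·5 = 155
offline sync: 9·3 + 5·3 + 3·2 + 7·1 + 1·1 + 7·6 = 98
the API redesign: 9·2 + 5·5 + 3·3 + 7·3 + 1·2 + 7·4 = 103
SSO login: 9·4 + 5·6 + 3·1 + 7·5 + 1·6 + 7·1 = 117
dark mode has the highest Borda score (155).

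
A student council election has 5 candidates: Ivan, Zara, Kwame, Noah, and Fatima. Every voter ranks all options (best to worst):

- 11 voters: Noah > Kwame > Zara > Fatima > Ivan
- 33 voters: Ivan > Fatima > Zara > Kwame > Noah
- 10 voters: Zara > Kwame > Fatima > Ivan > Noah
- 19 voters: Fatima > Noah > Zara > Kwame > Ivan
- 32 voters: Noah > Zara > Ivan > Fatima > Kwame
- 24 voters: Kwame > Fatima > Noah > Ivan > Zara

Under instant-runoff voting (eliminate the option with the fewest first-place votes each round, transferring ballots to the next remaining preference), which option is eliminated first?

Zara

Round 1: Ivan 33, Zara 10, Kwame 24, Noah 43, Fatima 19. Eliminate Zara.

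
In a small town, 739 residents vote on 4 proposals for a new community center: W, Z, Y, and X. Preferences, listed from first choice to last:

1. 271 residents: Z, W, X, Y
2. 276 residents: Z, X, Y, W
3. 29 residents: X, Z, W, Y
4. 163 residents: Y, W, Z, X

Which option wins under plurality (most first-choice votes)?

First-place votes: W 0, Z 547, Y 163, X 29.
Z has the most first-place votes.

Z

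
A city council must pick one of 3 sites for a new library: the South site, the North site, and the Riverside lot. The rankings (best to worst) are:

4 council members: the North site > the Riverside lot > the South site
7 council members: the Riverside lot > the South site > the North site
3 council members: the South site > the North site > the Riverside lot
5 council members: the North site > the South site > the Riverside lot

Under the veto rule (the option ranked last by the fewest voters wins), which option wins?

the South site

Last-place votes: the South site 4, the North site 7, the Riverside lot 8.
the South site is ranked last by the fewest voters, so the South site wins.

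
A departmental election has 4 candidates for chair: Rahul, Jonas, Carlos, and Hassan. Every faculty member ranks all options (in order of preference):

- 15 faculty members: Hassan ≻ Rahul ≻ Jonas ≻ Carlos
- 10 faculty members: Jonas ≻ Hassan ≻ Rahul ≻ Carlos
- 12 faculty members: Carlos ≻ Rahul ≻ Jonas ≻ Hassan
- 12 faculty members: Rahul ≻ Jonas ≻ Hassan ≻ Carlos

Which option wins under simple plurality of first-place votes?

Hassan

First-place votes: Rahul 12, Jonas 10, Carlos 12, Hassan 15.
Hassan has the most first-place votes.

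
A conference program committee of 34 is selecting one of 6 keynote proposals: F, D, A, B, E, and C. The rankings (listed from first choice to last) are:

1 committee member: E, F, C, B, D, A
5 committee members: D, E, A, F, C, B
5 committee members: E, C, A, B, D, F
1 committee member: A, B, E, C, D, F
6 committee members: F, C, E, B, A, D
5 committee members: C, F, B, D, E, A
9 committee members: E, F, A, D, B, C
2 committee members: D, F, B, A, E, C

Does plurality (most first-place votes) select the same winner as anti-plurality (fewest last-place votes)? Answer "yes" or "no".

Plurality — first-place votes: F 6, D 7, A 1, B 0, E 15, C 5. Winner: E.
Anti-plurality — last-place votes: F 6, D 6, A 6, B 5, E 0, C 11. Winner: E.
The two methods agree.

yes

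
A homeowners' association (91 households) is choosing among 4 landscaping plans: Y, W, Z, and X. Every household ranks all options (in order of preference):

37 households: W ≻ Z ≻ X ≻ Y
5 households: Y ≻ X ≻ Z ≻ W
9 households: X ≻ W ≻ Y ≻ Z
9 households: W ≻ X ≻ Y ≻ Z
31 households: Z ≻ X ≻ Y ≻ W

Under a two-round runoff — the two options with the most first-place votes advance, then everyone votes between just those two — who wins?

W

Round 1 first-place votes: Y 5, W 46, Z 31, X 9.
W and Z advance.
Runoff: W is preferred to Z by 55 voters; Z by 36.
W wins the runoff.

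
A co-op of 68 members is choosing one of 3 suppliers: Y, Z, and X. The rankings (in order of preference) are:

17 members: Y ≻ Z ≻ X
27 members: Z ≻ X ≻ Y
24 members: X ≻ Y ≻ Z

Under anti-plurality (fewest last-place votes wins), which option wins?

Last-place votes: Y 27, Z 24, X 17.
X is ranked last by the fewest voters, so X wins.

X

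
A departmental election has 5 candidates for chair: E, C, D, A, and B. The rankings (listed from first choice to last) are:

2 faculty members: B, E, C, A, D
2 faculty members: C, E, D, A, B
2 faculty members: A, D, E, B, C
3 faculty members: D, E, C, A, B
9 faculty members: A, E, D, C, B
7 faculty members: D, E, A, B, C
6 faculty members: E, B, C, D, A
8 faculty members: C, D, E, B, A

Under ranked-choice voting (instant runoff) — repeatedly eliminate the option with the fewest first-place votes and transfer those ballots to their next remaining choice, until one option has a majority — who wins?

C

Round 1: E 6, C 10, D 10, A 11, B 2. Eliminate B.
Round 2: E 8, C 10, D 10, A 11. Eliminate E.
Round 3: C 18, D 10, A 11. Eliminate D.
Round 4: C 21, A 18. C has a majority.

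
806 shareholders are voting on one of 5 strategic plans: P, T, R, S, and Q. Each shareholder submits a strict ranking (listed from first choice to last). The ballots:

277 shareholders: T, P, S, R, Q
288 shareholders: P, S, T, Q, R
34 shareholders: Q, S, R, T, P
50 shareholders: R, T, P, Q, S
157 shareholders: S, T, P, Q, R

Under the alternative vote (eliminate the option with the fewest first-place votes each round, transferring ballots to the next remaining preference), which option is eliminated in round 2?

Round 1: P 288, T 277, R 50, S 157, Q 34. Eliminate Q.
Round 2: P 288, T 277, R 50, S 191. Eliminate R.

R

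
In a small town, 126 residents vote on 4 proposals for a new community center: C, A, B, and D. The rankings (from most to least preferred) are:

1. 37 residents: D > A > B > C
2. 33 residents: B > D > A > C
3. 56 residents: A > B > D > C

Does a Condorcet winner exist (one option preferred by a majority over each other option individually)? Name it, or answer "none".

none

Checking pairwise contests:
A beats C 126–0.
D beats A 70–56.
A beats B 93–33.
B beats D 89–37.
Every option loses at least one head-to-head, so there is no Condorcet winner.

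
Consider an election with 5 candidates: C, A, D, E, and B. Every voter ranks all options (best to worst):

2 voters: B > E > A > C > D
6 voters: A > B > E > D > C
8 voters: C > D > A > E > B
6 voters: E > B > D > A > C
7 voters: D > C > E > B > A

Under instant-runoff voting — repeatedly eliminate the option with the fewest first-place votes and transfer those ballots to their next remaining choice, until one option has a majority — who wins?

C

Round 1: C 8, A 6, D 7, E 6, B 2. Eliminate B.
Round 2: C 8, A 6, D 7, E 8. Eliminate A.
Round 3: C 8, D 7, E 14. Eliminate D.
Round 4: C 15, E 14. C has a majority.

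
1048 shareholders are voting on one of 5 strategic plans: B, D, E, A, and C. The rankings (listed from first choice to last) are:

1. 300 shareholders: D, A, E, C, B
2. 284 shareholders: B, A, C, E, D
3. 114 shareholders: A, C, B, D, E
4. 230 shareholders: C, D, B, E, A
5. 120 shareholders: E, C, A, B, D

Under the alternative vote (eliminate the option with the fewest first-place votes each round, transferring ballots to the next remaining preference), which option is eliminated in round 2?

Round 1: B 284, D 300, E 120, A 114, C 230. Eliminate A.
Round 2: B 284, D 300, E 120, C 344. Eliminate E.

E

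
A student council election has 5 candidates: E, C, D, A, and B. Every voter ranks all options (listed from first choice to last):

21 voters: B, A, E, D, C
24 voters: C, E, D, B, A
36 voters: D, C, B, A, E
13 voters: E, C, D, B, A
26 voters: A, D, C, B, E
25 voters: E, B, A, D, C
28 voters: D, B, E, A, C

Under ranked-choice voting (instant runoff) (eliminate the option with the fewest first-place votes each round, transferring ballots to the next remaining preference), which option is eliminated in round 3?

A

Round 1: E 38, C 24, D 64, A 26, B 21. Eliminate B.
Round 2: E 38, C 24, D 64, A 47. Eliminate C.
Round 3: E 62, D 64, A 47. Eliminate A.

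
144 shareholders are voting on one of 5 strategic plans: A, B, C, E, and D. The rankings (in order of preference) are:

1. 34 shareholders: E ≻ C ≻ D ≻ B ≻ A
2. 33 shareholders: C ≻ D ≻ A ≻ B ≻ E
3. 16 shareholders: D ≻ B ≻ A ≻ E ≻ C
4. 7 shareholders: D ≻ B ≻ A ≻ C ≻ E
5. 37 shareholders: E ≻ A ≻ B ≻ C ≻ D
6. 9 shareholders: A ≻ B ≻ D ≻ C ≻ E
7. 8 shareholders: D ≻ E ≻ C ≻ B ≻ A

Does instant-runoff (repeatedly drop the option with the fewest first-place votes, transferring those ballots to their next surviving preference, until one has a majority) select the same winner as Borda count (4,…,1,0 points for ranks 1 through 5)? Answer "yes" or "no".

Instant-runoff — R1 A 9, B 0, C 33, E 71, D 31 (B out); R2 A 9, C 33, E 71, D 31 (A out); R3 C 33, E 71, D 40 (C out); R4 E 71, D 73 (D winner). Winner: D.
Borda — scores: A 259, B 245, C 303, E 324, D 309. Winner: E.
The two methods disagree.

no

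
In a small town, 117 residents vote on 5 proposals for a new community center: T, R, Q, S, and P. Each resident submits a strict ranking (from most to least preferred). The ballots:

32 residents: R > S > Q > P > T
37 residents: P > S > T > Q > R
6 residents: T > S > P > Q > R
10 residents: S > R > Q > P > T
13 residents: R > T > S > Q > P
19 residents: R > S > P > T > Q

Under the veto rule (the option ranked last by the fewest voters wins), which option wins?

Last-place votes: T 42, R 43, Q 19, S 0, P 13.
S is ranked last by the fewest voters, so S wins.

S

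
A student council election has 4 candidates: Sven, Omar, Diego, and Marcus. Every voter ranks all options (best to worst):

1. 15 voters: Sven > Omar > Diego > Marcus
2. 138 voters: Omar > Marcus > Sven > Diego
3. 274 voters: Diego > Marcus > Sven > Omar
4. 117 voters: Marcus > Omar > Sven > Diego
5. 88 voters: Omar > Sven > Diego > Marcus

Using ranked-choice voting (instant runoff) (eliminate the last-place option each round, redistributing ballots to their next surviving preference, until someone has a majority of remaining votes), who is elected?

Round 1: Sven 15, Omar 226, Diego 274, Marcus 117. Eliminate Sven.
Round 2: Omar 241, Diego 274, Marcus 117. Eliminate Marcus.
Round 3: Omar 358, Diego 274. Omar has a majority.

Omar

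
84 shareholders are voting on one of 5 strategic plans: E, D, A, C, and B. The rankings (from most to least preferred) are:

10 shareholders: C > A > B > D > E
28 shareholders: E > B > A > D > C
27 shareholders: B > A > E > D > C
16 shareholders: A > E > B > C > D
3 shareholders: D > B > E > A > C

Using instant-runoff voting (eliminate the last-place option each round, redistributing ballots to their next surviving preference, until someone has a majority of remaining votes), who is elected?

Round 1: E 28, D 3, A 16, C 10, B 27. Eliminate D.
Round 2: E 28, A 16, C 10, B 30. Eliminate C.
Round 3: E 28, A 26, B 30. Eliminate A.
Round 4: E 44, B 40. E has a majority.

E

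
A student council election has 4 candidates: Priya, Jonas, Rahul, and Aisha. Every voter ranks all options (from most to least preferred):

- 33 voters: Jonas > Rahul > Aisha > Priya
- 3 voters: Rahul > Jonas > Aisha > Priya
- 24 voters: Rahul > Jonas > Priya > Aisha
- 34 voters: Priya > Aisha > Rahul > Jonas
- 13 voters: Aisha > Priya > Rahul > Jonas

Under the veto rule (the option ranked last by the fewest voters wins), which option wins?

Last-place votes: Priya 36, Jonas 47, Rahul 0, Aisha 24.
Rahul is ranked last by the fewest voters, so Rahul wins.

Rahul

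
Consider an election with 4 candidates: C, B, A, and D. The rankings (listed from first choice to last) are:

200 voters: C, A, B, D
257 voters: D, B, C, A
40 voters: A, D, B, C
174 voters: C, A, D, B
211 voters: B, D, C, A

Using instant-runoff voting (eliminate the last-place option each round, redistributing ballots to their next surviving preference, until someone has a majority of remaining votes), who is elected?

Round 1: C 374, B 211, A 40, D 257. Eliminate A.
Round 2: C 374, B 211, D 297. Eliminate B.
Round 3: C 374, D 508. D has a majority.

D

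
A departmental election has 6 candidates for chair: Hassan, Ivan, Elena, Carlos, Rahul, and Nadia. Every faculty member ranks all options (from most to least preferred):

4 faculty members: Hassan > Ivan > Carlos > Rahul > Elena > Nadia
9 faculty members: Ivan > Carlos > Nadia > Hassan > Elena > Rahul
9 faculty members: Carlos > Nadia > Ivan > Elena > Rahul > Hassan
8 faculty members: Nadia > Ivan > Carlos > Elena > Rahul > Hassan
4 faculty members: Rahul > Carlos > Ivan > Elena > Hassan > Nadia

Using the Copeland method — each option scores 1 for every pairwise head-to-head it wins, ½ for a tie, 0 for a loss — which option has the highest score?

Hassan: loses to Ivan, Elena, Carlos, Rahul, and Nadia → score 0.
Ivan: beats Hassan, Elena, Carlos, and Rahul; ties Nadia → score 4.5.
Elena: beats Hassan and Rahul; loses to Ivan, Carlos, and Nadia → score 2.
Carlos: beats Hassan, Elena, Rahul, and Nadia; loses to Ivan → score 4.
Rahul: beats Hassan; loses to Ivan, Elena, Carlos, and Nadia → score 1.
Nadia: beats Hassan, Elena, and Rahul; ties Ivan; loses to Carlos → score 3.5.
Ivan has the best pairwise record.

Ivan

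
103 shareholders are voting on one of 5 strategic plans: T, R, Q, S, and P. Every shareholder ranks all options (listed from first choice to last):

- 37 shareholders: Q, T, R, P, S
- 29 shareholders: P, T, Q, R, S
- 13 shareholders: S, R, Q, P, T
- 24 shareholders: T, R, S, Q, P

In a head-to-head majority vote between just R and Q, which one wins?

Q

Voters preferring R to Q: 37; preferring Q to R: 66.
Q wins the head-to-head.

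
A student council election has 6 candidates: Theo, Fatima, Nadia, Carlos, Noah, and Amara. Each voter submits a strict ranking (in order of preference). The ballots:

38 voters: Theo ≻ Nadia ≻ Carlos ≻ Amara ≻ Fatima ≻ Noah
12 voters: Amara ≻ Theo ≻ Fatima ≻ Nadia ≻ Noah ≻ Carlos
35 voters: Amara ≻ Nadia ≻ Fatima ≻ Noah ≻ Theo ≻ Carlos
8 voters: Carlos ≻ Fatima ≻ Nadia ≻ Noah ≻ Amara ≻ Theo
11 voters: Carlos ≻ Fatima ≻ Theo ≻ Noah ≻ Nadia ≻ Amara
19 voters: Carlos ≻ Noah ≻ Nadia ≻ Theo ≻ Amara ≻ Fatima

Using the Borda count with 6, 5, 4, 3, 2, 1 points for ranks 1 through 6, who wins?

Nadia

Theo: 38·6 + 12·5 + 35·2 + 8·1 + 11·4 + 19·3 = 467
Fatima: 38·2 + 12·4 + 35·4 + 8·5 + 11·5 + 19·1 = 378
Nadia: 38·5 + 12·3 + 35·5 + 8·4 + 11·2 + 19·4 = 531
Carlos: 38·4 + 12·1 + 35·1 + 8·6 + 11·6 + 19·6 = 427
Noah: 38·1 + 12·2 + 35·3 + 8·3 + 11·3 + 19·5 = 319
Amara: 38·3 + 12·6 + 35·6 + 8·2 + 11·1 + 19·2 = 461
Nadia has the highest Borda score (531).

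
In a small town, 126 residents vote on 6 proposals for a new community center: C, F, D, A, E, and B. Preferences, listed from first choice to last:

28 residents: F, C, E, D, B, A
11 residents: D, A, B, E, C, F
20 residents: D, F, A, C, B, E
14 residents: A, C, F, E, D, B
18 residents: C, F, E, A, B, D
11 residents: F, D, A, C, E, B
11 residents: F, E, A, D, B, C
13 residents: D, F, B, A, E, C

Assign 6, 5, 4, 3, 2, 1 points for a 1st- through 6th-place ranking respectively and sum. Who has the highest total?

F

C: 28·5 + 11·2 + 20·3 + 14·5 + 18·6 + 11·3 + 11·1 + 13·1 = 457
F: 28·6 + 11·1 + 20·5 + 14·4 + 18·5 + 11·6 + 11·6 + 13·5 = 622
D: 28·3 + 11·6 + 20·6 + 14·2 + 18·1 + 11·5 + 11·3 + 13·6 = 482
A: 28·1 + 11·5 + 20·4 + 14·6 + 18·3 + 11·4 + 11·4 + 13·3 = 428
E: 28·4 + 11·3 + 20·1 + 14·3 + 18·4 + 11·2 + 11·5 + 13·2 = 382
B: 28·2 + 11·4 + 20·2 + 14·1 + 18·2 + 11·1 + 11·2 + 13·4 = 275
F has the highest Borda score (622).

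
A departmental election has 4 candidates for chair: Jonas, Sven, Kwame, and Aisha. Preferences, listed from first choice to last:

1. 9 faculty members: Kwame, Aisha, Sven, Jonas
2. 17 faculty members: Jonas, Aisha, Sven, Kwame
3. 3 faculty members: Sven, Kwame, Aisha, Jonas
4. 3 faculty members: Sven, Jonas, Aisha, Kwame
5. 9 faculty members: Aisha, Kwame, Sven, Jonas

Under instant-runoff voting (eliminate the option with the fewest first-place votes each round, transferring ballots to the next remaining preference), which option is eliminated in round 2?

Round 1: Jonas 17, Sven 6, Kwame 9, Aisha 9. Eliminate Sven.
Round 2: Jonas 20, Kwame 12, Aisha 9. Eliminate Aisha.

Aisha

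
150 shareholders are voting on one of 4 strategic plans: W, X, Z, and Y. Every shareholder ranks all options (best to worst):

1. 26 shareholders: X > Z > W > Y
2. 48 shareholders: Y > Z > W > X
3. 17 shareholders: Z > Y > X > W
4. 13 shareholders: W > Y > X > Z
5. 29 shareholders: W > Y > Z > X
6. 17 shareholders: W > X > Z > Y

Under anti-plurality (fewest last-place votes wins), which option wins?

Z

Last-place votes: W 17, X 77, Z 13, Y 43.
Z is ranked last by the fewest voters, so Z wins.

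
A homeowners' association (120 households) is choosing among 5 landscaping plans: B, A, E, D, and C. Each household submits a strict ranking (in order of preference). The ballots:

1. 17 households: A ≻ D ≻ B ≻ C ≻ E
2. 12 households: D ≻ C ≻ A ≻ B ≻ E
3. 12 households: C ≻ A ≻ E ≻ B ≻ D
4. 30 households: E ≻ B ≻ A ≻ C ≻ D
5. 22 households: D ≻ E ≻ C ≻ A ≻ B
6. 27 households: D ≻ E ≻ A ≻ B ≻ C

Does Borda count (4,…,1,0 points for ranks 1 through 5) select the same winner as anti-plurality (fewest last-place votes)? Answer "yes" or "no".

Borda — scores: B 175, A 264, E 291, D 295, C 175. Winner: D.
Anti-plurality — last-place votes: B 22, A 0, E 29, D 42, C 27. Winner: A.
The two methods disagree.

no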